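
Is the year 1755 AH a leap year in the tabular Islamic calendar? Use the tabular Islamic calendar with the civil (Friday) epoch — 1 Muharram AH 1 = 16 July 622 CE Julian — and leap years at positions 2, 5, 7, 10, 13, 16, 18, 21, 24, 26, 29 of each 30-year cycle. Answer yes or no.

Year 1755 AH is year 15 of its 30-year cycle; leap positions are 2, 5, 7, 10, 13, 16, 18, 21, 24, 26, 29, so it is a common year (354 days).

no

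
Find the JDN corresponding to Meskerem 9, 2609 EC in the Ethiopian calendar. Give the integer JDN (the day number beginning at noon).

Equivalently 24 September 2616 (Gregorian).
JDN 2451545 is 1 January 2000 CE (Gregorian); the target day is +225256 days from there, so JDN = 2676801.

2676801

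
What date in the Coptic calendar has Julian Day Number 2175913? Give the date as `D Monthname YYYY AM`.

The proleptic Gregorian equivalent of JDN 2175913 is 6 May 1245.
In the Coptic calendar that day is 4 Pashons 961 AM.

4 Pashons 961 AM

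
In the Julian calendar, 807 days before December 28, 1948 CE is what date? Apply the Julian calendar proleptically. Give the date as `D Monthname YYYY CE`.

The starting date is JDN 2432927; 2432927 − 807 = 2432120.
JDN 2432120 corresponds to 13 October 1946 CE.

13 October 1946 CE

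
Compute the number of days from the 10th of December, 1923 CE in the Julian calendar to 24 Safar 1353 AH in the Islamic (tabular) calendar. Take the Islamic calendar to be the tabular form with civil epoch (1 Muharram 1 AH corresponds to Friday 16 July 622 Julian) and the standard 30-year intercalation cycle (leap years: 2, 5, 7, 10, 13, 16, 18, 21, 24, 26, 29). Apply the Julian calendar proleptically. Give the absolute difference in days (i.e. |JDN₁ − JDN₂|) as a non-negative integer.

First date → JDN 2423777; second date → JDN 2427597.
The interval is |2423777 − 2427597| = 3820 days.

3820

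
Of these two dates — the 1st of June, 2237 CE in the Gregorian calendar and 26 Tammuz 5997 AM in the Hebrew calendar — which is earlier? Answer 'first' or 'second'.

The two dates have Julian Day Numbers 2538259 and 2538308 respectively.
Since 2538259 < 2538308, the first date comes first.

first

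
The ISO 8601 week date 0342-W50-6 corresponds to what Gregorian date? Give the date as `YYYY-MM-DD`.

ISO week 1 of 342 is the week containing the first Thursday of 342.
Week 50, day 6 (Saturday) lands on 0342-12-12.

0342-12-12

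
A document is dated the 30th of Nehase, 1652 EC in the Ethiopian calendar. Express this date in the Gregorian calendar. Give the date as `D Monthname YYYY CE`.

2 September 1660 CE

Both dates share Julian Day Number 2327608; in the Gregorian calendar that is 2 September 1660 CE.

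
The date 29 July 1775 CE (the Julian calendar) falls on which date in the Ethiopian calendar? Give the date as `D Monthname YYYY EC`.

Both dates share Julian Day Number 2369586; in the Ethiopian calendar that is 5 Nehase 1767 EC.

5 Nehase 1767 EC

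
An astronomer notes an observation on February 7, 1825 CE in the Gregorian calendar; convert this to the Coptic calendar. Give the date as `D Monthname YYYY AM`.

Julian Day Number of the source date = 2387665.
Converting JDN 2387665 to the Coptic calendar gives 1 Meshir 1541 AM.

1 Meshir 1541 AM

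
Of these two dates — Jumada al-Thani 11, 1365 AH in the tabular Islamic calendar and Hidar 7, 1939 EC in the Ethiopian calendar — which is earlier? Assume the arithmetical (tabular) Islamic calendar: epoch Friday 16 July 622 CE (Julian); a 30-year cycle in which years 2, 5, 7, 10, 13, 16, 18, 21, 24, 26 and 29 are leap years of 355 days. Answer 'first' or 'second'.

first

The two dates have Julian Day Numbers 2431954 and 2432141 respectively.
Since 2431954 < 2432141, the first date comes first.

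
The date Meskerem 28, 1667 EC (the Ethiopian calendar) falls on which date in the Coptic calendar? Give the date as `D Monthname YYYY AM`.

Both dates share Julian Day Number 2332754; in the Coptic calendar that is 28 Thout 1391 AM.

28 Thout 1391 AM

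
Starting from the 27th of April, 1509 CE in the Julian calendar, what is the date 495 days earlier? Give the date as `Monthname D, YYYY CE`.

December 19, 1507 CE

Counting 495 days back from JDN 2272337 reaches JDN 2271842, which is December 19, 1507 CE.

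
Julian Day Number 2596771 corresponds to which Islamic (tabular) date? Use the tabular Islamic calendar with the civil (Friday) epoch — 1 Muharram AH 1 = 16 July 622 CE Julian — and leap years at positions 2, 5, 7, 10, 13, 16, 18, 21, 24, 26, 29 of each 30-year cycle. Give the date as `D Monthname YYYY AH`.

18 Rajab 1830 AH

JDN 2596771 is 13 August 2397 in the Gregorian calendar.
In the tabular Islamic calendar that day is 18 Rajab 1830 AH.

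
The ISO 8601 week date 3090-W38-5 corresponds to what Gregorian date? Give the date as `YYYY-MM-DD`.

3090-09-19

ISO week 1 of 3090 is the week containing the first Thursday of 3090.
Week 38, day 5 (Friday) lands on 3090-09-19.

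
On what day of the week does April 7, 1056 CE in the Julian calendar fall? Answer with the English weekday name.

In the proleptic Gregorian calendar this is 13 April 1056 (JDN 2106859).
2106859 ≡ 6 (mod 7); counting from Monday = 0 gives Sunday.

Sunday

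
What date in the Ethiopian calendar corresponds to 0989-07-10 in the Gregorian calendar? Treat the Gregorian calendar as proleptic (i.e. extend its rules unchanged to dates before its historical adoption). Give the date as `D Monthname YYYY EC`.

Both dates share Julian Day Number 2082476; in the Ethiopian calendar that is 11 Hamle 981 EC.

11 Hamle 981 EC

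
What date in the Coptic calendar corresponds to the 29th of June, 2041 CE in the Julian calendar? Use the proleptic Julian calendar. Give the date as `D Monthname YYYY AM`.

5 Epip 1757 AM

Both dates share Julian Day Number 2466713; in the Coptic calendar that is 5 Epip 1757 AM.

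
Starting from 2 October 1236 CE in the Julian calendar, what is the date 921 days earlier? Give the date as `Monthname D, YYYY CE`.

Counting 921 days back from JDN 2172782 reaches JDN 2171861, which is March 26, 1234 CE.

March 26, 1234 CE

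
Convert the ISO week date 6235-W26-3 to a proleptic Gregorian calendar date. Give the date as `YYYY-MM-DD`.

6235-06-24

ISO week 1 of 6235 is the week containing the first Thursday of 6235.
Week 26, day 3 (Wednesday) lands on 6235-06-24.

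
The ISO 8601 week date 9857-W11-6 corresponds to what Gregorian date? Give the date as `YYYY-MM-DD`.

ISO week 1 of 9857 is the week containing the first Thursday of 9857.
Week 11, day 6 (Saturday) lands on 9857-03-14.

9857-03-14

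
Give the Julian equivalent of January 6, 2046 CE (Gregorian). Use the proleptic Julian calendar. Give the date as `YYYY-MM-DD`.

For dates in this range the Gregorian date is 13 days ahead of the Julian.
6 January 2046 Gregorian − 13 days → 24 December 2045 Julian.

2045-12-24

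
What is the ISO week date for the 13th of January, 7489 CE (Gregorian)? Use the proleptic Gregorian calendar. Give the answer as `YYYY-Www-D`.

7489-W02-7

The weekday is Sunday (ISO weekday 7).
That Sunday belongs to ISO week 2 of ISO year 7489.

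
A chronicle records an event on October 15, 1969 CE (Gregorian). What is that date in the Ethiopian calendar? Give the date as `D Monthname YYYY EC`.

Julian Day Number of the source date = 2440510.
Converting JDN 2440510 to the Ethiopian calendar gives 5 Tikimt 1962 EC.

5 Tikimt 1962 EC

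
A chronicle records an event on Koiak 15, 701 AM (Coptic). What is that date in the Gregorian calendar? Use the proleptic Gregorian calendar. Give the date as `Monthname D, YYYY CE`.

December 16, 984 CE

Julian Day Number of the source date = 2080809.
Converting JDN 2080809 to the Gregorian calendar gives 16 December 984 CE.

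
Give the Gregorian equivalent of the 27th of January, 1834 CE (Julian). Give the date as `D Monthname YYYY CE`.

8 February 1834 CE

At this point the Julian calendar is 12 days behind the Gregorian.
27 January 1834 Julian + 12 days → 8 February 1834 Gregorian.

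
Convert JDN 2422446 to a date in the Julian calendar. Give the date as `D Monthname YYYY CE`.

18 April 1920 CE

JDN 2422446 is 1 May 1920 in the Gregorian calendar.
In the Julian calendar that day is 18 April 1920 CE.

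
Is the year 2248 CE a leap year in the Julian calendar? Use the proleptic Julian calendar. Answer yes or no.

yes

2248 mod 4 = 0, so it is a leap year in the Julian calendar.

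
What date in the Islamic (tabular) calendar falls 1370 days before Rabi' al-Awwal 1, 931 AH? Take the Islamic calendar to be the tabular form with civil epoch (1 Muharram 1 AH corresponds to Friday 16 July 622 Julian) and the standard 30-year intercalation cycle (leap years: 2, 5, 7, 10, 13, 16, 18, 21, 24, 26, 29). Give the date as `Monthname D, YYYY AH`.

Counting 1370 days back from JDN 2278060 reaches JDN 2276690, which is Rabi' al-Thani 18, 927 AH.

Rabi' al-Thani 18, 927 AH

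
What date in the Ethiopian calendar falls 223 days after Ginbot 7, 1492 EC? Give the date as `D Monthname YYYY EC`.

15 Tahsas 1493 EC

Counting 223 days forward from JDN 2269055 reaches JDN 2269278, which is 15 Tahsas 1493 EC.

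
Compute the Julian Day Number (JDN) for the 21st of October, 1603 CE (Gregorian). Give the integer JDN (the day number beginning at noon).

2306837

JDN 2400001 is 17 November 1858 CE (Gregorian), MJD 0; the target day is −93164 days from there, so JDN = 2306837.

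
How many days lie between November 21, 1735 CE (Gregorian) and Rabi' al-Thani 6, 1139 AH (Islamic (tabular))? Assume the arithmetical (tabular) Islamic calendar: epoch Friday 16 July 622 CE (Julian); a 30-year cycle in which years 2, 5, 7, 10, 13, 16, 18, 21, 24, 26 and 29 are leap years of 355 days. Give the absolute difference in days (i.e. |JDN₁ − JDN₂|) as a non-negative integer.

3277

First date → JDN 2355080; second date → JDN 2351803.
The interval is |2355080 − 2351803| = 3277 days.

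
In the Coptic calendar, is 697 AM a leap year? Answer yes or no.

no

697 mod 4 = 1; in the Coptic calendar a year is leap when year mod 4 = 3, so it is a common year.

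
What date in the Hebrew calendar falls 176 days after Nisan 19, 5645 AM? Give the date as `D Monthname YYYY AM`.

18 Tishrei 5646 AM

JDN of Nisan 19, 5645 AM = 2409636.
2409636 + 176 = 2409812.
JDN 2409812 in the Hebrew calendar is 18 Tishrei 5646 AM.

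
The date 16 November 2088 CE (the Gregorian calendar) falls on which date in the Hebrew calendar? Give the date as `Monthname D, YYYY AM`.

Julian Day Number of the source date = 2484007.
Converting JDN 2484007 to the Hebrew calendar gives 3 Kislev 5849 AM.

Kislev 3, 5849 AM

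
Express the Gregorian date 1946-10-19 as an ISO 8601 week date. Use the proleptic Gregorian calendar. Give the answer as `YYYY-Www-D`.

The weekday is Saturday (ISO weekday 6).
That Saturday belongs to ISO week 42 of ISO year 1946.

1946-W42-6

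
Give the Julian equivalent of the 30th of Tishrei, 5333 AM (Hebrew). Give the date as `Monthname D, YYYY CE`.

Both dates share Julian Day Number 2295511; in the Julian calendar that is 7 October 1572 CE.

October 7, 1572 CE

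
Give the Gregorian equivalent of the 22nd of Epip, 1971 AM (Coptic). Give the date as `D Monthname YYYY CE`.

31 July 2255 CE

Both dates share Julian Day Number 2544893; in the Gregorian calendar that is 31 July 2255 CE.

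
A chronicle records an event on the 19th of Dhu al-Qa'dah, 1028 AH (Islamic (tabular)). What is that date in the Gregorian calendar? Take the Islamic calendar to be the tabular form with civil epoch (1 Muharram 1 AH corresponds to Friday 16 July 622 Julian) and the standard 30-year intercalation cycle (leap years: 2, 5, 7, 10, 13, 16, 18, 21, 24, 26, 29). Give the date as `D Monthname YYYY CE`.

28 October 1619 CE

Julian Day Number of the source date = 2312688.
Converting JDN 2312688 to the Gregorian calendar gives 28 October 1619 CE.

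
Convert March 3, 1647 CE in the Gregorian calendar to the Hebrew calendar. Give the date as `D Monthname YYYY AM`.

Julian Day Number of the source date = 2322676.
Converting JDN 2322676 to the Hebrew calendar gives 26 Adar I 5407 AM.

26 Adar I 5407 AM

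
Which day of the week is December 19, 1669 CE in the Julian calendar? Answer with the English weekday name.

Equivalently 29 December 1669 Gregorian, JDN 2331013.
Since JDN mod 7 = 6 (0 = Monday), the day is Sunday.

Sunday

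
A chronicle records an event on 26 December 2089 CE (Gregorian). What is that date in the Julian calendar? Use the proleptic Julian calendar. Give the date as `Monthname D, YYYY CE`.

December 13, 2089 CE

The Julian–Gregorian offset here is 13 days (Julian trailing).
26 December 2089 Gregorian − 13 days → 13 December 2089 Julian.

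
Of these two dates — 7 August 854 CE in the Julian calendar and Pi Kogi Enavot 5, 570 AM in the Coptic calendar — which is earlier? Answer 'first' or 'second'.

first

Converting both to JDN: 2033200 vs 2033221; the smaller is the first.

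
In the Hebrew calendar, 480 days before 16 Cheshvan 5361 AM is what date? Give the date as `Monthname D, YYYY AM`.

Tammuz 9, 5359 AM

JDN of 16 Cheshvan 5361 AM = 2305745.
2305745 − 480 = 2305265.
JDN 2305265 in the Hebrew calendar is Tammuz 9, 5359 AM.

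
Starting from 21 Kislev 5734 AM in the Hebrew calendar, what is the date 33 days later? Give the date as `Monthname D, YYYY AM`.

Tevet 24, 5734 AM

JDN of 21 Kislev 5734 AM = 2442033.
2442033 + 33 = 2442066.
JDN 2442066 in the Hebrew calendar is Tevet 24, 5734 AM.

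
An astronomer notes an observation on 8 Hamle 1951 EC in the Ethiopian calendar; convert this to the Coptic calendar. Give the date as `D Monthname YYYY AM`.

Julian Day Number of the source date = 2436765.
Converting JDN 2436765 to the Coptic calendar gives 8 Epip 1675 AM.

8 Epip 1675 AM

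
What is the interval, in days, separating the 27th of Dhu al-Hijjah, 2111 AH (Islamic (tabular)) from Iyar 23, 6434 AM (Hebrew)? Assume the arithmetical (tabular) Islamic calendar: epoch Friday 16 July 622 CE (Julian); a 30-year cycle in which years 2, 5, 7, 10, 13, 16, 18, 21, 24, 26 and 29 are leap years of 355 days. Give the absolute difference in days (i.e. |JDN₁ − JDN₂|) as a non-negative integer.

JDN of the first date = 2696505.
JDN of the second date = 2697860.
|2697860 − 2696505| = 1355.

1355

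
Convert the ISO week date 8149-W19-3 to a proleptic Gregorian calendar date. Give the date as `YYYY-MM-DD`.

ISO week 1 of 8149 is the week containing the first Thursday of 8149.
Week 19, day 3 (Wednesday) lands on 8149-05-07.

8149-05-07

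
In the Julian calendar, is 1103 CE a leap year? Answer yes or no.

1103 mod 4 = 3, so it is a common year in the Julian calendar.

no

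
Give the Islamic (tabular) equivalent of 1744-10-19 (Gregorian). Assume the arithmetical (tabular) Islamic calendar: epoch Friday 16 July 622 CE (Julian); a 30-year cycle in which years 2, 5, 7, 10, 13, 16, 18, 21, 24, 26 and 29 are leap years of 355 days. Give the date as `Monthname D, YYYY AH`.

Both dates share Julian Day Number 2358335; in the tabular Islamic calendar that is 12 Ramadan 1157 AH.

Ramadan 12, 1157 AH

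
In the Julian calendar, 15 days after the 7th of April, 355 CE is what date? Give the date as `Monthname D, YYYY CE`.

JDN of the 7th of April, 355 CE = 1850818.
1850818 + 15 = 1850833.
JDN 1850833 in the Julian calendar is April 22, 355 CE.

April 22, 355 CE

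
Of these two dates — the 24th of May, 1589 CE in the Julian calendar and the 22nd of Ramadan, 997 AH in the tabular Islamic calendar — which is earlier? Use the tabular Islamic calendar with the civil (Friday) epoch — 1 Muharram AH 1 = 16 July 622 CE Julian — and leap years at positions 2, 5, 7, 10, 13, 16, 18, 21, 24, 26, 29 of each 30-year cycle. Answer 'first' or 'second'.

first

Converting both to JDN: 2301584 vs 2301646; the smaller is the first.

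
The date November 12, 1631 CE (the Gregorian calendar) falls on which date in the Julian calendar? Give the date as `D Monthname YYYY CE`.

2 November 1631 CE

For dates in this range the Gregorian date is 10 days ahead of the Julian.
12 November 1631 Gregorian − 10 days → 2 November 1631 Julian.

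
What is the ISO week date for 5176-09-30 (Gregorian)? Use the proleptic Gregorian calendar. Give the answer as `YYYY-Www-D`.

5176-W40-4

The weekday is Thursday (ISO weekday 4).
That Thursday belongs to ISO week 40 of ISO year 5176.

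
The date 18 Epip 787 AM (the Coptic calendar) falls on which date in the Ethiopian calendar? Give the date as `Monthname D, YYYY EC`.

Hamle 18, 1063 EC

Both dates share Julian Day Number 2112433; in the Ethiopian calendar that is 18 Hamle 1063 EC.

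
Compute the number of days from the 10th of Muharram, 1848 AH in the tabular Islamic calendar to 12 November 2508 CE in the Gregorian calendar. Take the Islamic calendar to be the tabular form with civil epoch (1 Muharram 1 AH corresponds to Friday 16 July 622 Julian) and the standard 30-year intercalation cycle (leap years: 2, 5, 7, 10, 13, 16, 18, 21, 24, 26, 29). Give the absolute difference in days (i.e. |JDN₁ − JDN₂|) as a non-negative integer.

JDN of the first date = 2602964.
JDN of the second date = 2637404.
|2637404 − 2602964| = 34440.

34440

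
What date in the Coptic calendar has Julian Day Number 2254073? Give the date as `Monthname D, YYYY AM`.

Pashons 1, 1175 AM

The proleptic Gregorian equivalent of JDN 2254073 is 5 May 1459.
In the Coptic calendar that day is Pashons 1, 1175 AM.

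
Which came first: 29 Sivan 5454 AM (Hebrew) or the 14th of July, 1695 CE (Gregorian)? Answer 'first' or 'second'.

First date → JDN 2339954; second date → JDN 2340341.
JDN 2339954 < JDN 2340341, so the first date is earlier.

first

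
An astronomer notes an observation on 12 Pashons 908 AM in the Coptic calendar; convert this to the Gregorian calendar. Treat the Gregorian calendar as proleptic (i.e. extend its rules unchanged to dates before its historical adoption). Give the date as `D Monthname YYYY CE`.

Julian Day Number of the source date = 2156563.
Converting JDN 2156563 to the Gregorian calendar gives 14 May 1192 CE.

14 May 1192 CE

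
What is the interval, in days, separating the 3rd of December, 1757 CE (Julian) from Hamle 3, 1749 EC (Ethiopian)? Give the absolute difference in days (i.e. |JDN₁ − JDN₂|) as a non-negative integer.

JDN of the first date = 2363139.
JDN of the second date = 2362980.
|2362980 − 2363139| = 159.

159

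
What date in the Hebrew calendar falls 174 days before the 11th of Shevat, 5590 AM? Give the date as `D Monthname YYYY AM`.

The starting date is JDN 2389488; 2389488 − 174 = 2389314.
JDN 2389314 corresponds to 15 Av 5589 AM.

15 Av 5589 AM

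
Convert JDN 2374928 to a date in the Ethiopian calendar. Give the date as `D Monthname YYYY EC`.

JDN 2374928 is 25 March 1790 in the Gregorian calendar.
In the Ethiopian calendar that day is 18 Megabit 1782 EC.

18 Megabit 1782 EC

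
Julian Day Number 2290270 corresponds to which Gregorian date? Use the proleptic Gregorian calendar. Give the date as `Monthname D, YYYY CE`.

JDN 2451545 is 1 Jan 2000; 2290270 is −161275 days from there.

June 12, 1558 CE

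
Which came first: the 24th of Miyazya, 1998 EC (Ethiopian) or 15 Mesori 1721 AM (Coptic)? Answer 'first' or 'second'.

second

Converting both to JDN: 2453858 vs 2453604; the smaller is the second.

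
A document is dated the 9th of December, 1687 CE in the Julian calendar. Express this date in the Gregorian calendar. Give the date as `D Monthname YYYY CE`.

For dates in this range the Gregorian date is 10 days ahead of the Julian.
9 December 1687 Julian + 10 days → 19 December 1687 Gregorian.

19 December 1687 CE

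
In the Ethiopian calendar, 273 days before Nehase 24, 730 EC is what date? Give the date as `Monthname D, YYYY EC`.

Counting 273 days back from JDN 1990841 reaches JDN 1990568, which is Hidar 21, 730 EC.

Hidar 21, 730 EC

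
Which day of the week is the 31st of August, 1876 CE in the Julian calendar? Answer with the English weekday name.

Tuesday

In the Gregorian calendar this is 12 September 1876 (JDN 2406510).
JDN 2406510 mod 7 = 1, and JDN 0 was a Monday, so this is a Tuesday.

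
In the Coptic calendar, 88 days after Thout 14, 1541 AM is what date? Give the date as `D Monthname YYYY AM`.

12 Koiak 1541 AM

Counting 88 days forward from JDN 2387528 reaches JDN 2387616, which is 12 Koiak 1541 AM.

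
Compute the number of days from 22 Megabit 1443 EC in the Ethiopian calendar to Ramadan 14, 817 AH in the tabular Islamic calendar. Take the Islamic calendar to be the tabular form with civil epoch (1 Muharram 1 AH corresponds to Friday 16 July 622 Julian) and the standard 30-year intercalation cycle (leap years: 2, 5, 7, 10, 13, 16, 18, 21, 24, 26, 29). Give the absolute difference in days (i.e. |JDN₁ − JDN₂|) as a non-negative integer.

First date → JDN 2251112; second date → JDN 2237852.
The interval is |2251112 − 2237852| = 13260 days.

13260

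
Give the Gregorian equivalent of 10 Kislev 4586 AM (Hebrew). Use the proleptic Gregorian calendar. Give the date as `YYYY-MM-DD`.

0825-11-28

Julian Day Number of the source date = 2022717.
Converting JDN 2022717 to the Gregorian calendar gives 28 November 825 CE.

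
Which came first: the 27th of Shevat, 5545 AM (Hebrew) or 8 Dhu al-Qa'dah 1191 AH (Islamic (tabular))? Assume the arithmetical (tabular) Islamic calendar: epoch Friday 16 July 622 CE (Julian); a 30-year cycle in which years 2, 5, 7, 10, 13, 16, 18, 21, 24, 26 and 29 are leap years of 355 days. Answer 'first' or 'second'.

second

Converting both to JDN: 2373056 vs 2370438; the smaller is the second.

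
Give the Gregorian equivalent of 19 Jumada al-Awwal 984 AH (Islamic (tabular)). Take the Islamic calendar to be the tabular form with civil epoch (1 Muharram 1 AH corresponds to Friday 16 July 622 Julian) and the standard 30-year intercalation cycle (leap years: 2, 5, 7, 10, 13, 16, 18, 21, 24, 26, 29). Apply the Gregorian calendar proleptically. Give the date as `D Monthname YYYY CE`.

24 August 1576 CE

Julian Day Number of the source date = 2296918.
Converting JDN 2296918 to the Gregorian calendar gives 24 August 1576 CE.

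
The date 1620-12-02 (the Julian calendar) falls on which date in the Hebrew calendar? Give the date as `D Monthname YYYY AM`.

The source date corresponds to 12 December 1620 in the Gregorian calendar (JDN 2313099).
That day falls on 17 Kislev 5381 AM in the Hebrew calendar.

17 Kislev 5381 AM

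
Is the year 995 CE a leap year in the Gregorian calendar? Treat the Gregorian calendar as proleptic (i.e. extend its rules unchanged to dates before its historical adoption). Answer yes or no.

995 is not divisible by 4, so it is a common year.

no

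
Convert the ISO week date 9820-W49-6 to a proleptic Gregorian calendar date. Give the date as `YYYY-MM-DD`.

9820-12-09

ISO week 1 of 9820 is the week containing the first Thursday of 9820.
Week 49, day 6 (Saturday) lands on 9820-12-09.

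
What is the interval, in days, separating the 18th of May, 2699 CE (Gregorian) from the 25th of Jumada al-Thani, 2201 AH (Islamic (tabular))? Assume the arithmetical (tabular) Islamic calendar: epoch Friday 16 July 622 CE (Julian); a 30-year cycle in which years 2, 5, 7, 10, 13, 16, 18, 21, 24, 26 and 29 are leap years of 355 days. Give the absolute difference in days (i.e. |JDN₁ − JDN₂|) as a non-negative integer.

JDN of the first date = 2706987.
JDN of the second date = 2728219.
|2728219 − 2706987| = 21232.

21232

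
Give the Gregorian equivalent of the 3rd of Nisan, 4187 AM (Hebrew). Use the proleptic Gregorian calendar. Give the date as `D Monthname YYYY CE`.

18 March 427 CE

Julian Day Number of the source date = 1877095.
Converting JDN 1877095 to the Gregorian calendar gives 18 March 427 CE.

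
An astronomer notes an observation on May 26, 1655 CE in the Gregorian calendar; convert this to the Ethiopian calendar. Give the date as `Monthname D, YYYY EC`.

Ginbot 21, 1647 EC

Julian Day Number of the source date = 2325682.
Converting JDN 2325682 to the Ethiopian calendar gives 21 Ginbot 1647 EC.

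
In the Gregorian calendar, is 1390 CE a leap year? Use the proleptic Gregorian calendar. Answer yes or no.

no

1390 is not divisible by 4, so it is a common year.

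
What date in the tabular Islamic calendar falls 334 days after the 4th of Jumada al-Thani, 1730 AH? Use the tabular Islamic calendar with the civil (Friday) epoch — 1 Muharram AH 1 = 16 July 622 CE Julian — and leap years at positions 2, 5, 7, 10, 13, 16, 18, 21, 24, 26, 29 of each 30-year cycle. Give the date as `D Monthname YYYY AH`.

14 Jumada al-Awwal 1731 AH

Counting 334 days forward from JDN 2561291 reaches JDN 2561625, which is 14 Jumada al-Awwal 1731 AH.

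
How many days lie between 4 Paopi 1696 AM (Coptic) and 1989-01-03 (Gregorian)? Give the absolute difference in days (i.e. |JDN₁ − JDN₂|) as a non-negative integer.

First date → JDN 2444162; second date → JDN 2447530.
The interval is |2444162 − 2447530| = 3368 days.

3368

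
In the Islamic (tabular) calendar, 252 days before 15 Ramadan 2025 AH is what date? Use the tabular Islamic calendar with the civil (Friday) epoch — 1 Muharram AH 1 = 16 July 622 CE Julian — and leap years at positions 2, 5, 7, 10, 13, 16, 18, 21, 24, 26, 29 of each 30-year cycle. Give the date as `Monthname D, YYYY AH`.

Dhu al-Hijjah 28, 2024 AH

Counting 252 days back from JDN 2665928 reaches JDN 2665676, which is Dhu al-Hijjah 28, 2024 AH.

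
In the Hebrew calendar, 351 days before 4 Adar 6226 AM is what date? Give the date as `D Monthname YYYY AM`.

JDN of 4 Adar 6226 AM = 2621799.
2621799 − 351 = 2621448.
JDN 2621448 in the Hebrew calendar is 8 Adar 6225 AM.

8 Adar 6225 AM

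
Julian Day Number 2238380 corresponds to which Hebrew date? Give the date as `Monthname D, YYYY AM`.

JDN 2238380 is 17 May 1416 in the proleptic Gregorian calendar.
In the Hebrew calendar that day is Iyar 11, 5176 AM.

Iyar 11, 5176 AM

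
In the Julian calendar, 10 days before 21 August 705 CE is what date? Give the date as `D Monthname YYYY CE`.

JDN of 21 August 705 CE = 1978792.
1978792 − 10 = 1978782.
JDN 1978782 in the Julian calendar is 11 August 705 CE.

11 August 705 CE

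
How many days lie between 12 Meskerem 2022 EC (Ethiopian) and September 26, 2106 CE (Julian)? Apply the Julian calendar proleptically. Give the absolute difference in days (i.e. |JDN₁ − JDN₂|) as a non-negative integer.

28141

First date → JDN 2462402; second date → JDN 2490543.
The interval is |2462402 − 2490543| = 28141 days.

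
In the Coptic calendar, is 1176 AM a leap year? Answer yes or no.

no

1176 mod 4 = 0; in the Coptic calendar a year is leap when year mod 4 = 3, so it is a common year.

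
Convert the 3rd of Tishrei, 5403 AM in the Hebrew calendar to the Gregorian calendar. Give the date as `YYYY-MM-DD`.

Julian Day Number of the source date = 2321058.
Converting JDN 2321058 to the Gregorian calendar gives 27 September 1642 CE.

1642-09-27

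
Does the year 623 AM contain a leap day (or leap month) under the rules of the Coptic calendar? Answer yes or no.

yes

623 mod 4 = 3; in the Coptic calendar a year is leap when year mod 4 = 3, so it is a leap year.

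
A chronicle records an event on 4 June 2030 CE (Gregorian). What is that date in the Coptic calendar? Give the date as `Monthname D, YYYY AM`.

Both dates share Julian Day Number 2462657; in the Coptic calendar that is 27 Pashons 1746 AM.

Pashons 27, 1746 AM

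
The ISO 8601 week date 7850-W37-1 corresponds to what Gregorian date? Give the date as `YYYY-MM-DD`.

ISO week 1 of 7850 is the week containing the first Thursday of 7850.
Week 37, day 1 (Monday) lands on 7850-09-09.

7850-09-09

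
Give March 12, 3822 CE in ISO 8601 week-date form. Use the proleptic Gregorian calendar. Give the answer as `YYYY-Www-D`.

3822-W11-2

The weekday is Tuesday (ISO weekday 2).
That Tuesday belongs to ISO week 11 of ISO year 3822.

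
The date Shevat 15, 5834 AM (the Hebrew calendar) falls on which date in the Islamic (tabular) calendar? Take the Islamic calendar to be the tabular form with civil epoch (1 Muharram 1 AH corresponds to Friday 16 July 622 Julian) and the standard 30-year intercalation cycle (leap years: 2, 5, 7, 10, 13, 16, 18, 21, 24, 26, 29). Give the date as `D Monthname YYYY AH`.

14 Safar 1497 AH

Julian Day Number of the source date = 2478616.
Converting JDN 2478616 to the tabular Islamic calendar gives 14 Safar 1497 AH.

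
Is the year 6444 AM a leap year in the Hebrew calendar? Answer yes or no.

yes

Hebrew year 6444 is year 3 of its 19-year Metonic cycle; leap years are at positions 3, 6, 8, 11, 14, 17, 19, so it is a leap year (13 months).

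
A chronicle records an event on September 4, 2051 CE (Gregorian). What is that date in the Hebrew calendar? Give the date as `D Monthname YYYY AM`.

Julian Day Number of the source date = 2470419.
Converting JDN 2470419 to the Hebrew calendar gives 27 Elul 5811 AM.

27 Elul 5811 AM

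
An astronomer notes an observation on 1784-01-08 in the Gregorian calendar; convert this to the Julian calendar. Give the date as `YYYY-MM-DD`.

1783-12-28

The Julian–Gregorian offset here is 11 days (Julian trailing).
8 January 1784 Gregorian − 11 days → 28 December 1783 Julian.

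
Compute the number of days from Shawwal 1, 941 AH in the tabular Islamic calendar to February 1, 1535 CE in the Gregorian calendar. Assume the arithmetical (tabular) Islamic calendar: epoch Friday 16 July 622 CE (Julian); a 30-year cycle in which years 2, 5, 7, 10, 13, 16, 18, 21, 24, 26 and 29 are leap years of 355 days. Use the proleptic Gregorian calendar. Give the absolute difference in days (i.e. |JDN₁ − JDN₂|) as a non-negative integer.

73

JDN of the first date = 2281811.
JDN of the second date = 2281738.
|2281738 − 2281811| = 73.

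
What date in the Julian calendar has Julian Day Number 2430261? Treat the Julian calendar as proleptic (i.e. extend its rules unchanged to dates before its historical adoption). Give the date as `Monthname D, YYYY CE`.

The Gregorian equivalent of JDN 2430261 is 23 September 1941.
In the Julian calendar that day is September 10, 1941 CE.

September 10, 1941 CE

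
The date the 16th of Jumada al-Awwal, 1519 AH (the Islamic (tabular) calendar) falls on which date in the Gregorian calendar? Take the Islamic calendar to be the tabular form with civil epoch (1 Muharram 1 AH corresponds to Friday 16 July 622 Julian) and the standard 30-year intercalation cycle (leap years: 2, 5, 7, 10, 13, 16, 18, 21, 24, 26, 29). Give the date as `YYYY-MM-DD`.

2095-09-16

Julian Day Number of the source date = 2486502.
Converting JDN 2486502 to the Gregorian calendar gives 16 September 2095 CE.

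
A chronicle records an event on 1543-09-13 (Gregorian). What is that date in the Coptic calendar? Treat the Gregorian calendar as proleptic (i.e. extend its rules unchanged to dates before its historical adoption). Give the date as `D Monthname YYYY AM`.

Julian Day Number of the source date = 2284884.
Converting JDN 2284884 to the Coptic calendar gives 5 Thout 1260 AM.

5 Thout 1260 AM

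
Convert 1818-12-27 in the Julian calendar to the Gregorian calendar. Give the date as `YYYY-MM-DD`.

The Julian–Gregorian offset here is 12 days (Julian trailing).
27 December 1818 Julian + 12 days → 8 January 1819 Gregorian.

1819-01-08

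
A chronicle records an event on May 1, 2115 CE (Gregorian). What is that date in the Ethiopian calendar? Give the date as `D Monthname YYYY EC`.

Both dates share Julian Day Number 2493668; in the Ethiopian calendar that is 22 Miyazya 2107 EC.

22 Miyazya 2107 EC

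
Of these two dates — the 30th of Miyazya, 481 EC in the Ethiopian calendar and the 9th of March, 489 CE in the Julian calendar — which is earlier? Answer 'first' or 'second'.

First date → JDN 1899780; second date → JDN 1899733.
JDN 1899733 < JDN 1899780, so the second date is earlier.

second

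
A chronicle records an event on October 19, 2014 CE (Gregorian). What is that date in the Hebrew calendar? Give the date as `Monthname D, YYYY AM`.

Julian Day Number of the source date = 2456950.
Converting JDN 2456950 to the Hebrew calendar gives 25 Tishrei 5775 AM.

Tishrei 25, 5775 AM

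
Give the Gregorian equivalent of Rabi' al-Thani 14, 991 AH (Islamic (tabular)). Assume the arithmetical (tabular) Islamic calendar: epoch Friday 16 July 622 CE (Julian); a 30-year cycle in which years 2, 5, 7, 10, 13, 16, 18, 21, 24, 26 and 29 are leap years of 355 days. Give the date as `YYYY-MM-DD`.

Julian Day Number of the source date = 2299365.
Converting JDN 2299365 to the Gregorian calendar gives 7 May 1583 CE.

1583-05-07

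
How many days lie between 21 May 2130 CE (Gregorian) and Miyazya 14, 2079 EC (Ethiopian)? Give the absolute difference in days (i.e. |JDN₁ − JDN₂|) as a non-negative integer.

15734

First date → JDN 2499167; second date → JDN 2483433.
The interval is |2499167 − 2483433| = 15734 days.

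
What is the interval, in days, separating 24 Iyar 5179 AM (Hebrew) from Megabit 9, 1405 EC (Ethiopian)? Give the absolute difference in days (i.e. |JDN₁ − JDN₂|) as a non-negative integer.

2267

JDN of the first date = 2239487.
JDN of the second date = 2237220.
|2237220 − 2239487| = 2267.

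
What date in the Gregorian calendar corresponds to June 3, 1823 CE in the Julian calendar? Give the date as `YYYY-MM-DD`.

At this point the Julian calendar is 12 days behind the Gregorian.
3 June 1823 Julian + 12 days → 15 June 1823 Gregorian.

1823-06-15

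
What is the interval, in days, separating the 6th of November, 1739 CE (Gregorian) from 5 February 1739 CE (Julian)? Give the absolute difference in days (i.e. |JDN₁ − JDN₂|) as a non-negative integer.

263

First date → JDN 2356526; second date → JDN 2356263.
The interval is |2356526 − 2356263| = 263 days.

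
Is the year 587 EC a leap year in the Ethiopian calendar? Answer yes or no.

587 mod 4 = 3; in the Ethiopian calendar a year is leap when year mod 4 = 3, so it is a leap year.

yes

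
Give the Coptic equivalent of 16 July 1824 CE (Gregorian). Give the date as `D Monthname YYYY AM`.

Both dates share Julian Day Number 2387459; in the Coptic calendar that is 10 Epip 1540 AM.

10 Epip 1540 AM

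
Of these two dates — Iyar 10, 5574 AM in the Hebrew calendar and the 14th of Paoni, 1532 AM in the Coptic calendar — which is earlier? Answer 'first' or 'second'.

first

The two dates have Julian Day Numbers 2383729 and 2384511 respectively.
Since 2383729 < 2384511, the first date comes first.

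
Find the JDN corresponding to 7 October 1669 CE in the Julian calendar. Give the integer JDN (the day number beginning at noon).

In the Gregorian calendar the same day is 17 October 1669.
JDN 2299161 is 15 October 1582 CE (Gregorian); the target day is +31779 days from there, so JDN = 2330940.

2330940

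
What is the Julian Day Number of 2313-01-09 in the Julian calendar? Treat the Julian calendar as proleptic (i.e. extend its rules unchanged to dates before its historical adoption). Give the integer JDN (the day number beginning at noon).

Equivalently 25 January 2313 (Gregorian).
JDN 2400001 is 17 November 1858 CE (Gregorian), MJD 0; the target day is +165889 days from there, so JDN = 2565890.

2565890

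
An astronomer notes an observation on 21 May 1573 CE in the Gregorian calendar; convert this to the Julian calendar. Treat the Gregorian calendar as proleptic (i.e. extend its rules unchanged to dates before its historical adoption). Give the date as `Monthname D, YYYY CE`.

May 11, 1573 CE

At this point the Julian calendar is 10 days behind the Gregorian.
21 May 1573 Gregorian − 10 days → 11 May 1573 Julian.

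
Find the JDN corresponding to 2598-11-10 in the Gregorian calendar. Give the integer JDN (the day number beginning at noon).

2670274

JDN 2451545 is 1 January 2000 CE (Gregorian); the target day is +218729 days from there, so JDN = 2670274.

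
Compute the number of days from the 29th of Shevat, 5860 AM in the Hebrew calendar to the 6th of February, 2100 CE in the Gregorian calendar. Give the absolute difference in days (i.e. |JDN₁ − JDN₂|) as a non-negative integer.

JDN of the first date = 2488108.
JDN of the second date = 2488106.
|2488106 − 2488108| = 2.

2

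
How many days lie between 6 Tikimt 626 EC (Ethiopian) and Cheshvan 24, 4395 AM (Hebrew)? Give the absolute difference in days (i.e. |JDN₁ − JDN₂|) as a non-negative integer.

384

First date → JDN 1952537; second date → JDN 1952921.
The interval is |1952537 − 1952921| = 384 days.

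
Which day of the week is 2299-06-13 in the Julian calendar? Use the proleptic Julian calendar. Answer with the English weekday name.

In the Gregorian calendar this is 28 June 2299 (JDN 2560931).
2560931 ≡ 2 (mod 7); counting from Monday = 0 gives Wednesday.

Wednesday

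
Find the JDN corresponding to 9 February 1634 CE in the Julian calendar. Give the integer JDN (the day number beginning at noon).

Equivalently 19 February 1634 (Gregorian).
JDN 2299161 is 15 October 1582 CE (Gregorian); the target day is +18755 days from there, so JDN = 2317916.

2317916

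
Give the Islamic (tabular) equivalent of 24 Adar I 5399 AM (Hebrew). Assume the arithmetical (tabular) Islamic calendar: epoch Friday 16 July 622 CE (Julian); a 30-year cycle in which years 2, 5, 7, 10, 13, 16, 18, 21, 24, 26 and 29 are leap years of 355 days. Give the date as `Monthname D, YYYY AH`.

Both dates share Julian Day Number 2319751; in the tabular Islamic calendar that is 24 Shawwal 1048 AH.

Shawwal 24, 1048 AH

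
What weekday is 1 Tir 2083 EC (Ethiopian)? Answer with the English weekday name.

In the Gregorian calendar this is 9 January 2091 (JDN 2484791).
JDN 2484791 mod 7 = 1, and JDN 0 was a Monday, so this is a Tuesday.

Tuesday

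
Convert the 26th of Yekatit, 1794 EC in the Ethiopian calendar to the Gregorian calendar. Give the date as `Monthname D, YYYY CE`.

March 4, 1802 CE

Both dates share Julian Day Number 2379289; in the Gregorian calendar that is 4 March 1802 CE.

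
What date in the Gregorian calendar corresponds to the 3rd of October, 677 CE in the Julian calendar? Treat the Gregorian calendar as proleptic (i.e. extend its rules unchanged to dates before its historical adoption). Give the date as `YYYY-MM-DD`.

For dates in this range the Gregorian date is 3 days ahead of the Julian.
3 October 677 Julian + 3 days → 6 October 677 Gregorian.

0677-10-06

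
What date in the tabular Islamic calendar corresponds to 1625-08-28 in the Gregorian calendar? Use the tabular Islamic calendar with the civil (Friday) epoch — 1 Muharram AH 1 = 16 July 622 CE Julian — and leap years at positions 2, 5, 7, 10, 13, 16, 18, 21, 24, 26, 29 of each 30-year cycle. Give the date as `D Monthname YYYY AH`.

24 Dhu al-Qa'dah 1034 AH

Julian Day Number of the source date = 2314819.
Converting JDN 2314819 to the tabular Islamic calendar gives 24 Dhu al-Qa'dah 1034 AH.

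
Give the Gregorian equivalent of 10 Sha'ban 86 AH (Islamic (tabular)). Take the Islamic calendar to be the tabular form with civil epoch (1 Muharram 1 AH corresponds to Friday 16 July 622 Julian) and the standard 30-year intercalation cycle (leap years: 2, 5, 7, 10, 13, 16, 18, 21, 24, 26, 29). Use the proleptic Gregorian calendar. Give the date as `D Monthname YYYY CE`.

Both dates share Julian Day Number 1978777; in the Gregorian calendar that is 10 August 705 CE.

10 August 705 CE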